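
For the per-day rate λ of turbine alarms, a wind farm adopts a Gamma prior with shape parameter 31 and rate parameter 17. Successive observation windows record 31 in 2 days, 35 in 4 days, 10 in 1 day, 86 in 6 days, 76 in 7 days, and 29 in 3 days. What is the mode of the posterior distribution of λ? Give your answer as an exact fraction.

297/40

Total count: 31 + 35 + 10 + 86 + 76 + 29 = 267.
Total exposure: 2 + 4 + 1 + 6 + 7 + 3 = 23 days.
Posterior: α' = 31 + 267 = 298, β' = 17 + 23 = 40.
Posterior mode = (α'−1)/β' = 297/40.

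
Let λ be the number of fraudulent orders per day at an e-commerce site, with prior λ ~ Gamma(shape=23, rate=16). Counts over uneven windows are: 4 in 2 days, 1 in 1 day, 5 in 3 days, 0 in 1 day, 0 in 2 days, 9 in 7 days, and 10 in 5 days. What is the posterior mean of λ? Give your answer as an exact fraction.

Total count: 4 + 1 + 5 + 0 + 0 + 9 + 10 = 29.
Total exposure: 2 + 1 + 3 + 1 + 2 + 7 + 5 = 21 days.
Gamma(α, β) with Poisson data over total exposure Σt gives posterior Gamma(α+Σx, β+Σt) = Gamma(52, 37).
Posterior mean = α'/β' = 52/37.

52/37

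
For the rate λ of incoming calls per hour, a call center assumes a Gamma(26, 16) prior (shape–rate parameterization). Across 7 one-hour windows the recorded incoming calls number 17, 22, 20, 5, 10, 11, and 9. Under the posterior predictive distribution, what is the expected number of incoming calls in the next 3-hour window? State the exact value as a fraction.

360/23

Total count: 17 + 22 + 20 + 5 + 10 + 11 + 9 = 94.
Total exposure: 7 hours.
The Gamma prior is conjugate for the Poisson rate, so λ | data ~ Gamma(26+94, 16+7) = Gamma(120, 23).
Predictive mean over a 3-hour window = T·E[λ|data] = 3·120/23 = 360/23.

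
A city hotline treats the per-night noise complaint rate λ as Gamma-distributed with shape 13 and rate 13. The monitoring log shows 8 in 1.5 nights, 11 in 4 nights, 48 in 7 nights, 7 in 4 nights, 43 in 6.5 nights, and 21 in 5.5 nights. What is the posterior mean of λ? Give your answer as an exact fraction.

Total count: 8 + 11 + 48 + 7 + 43 + 21 = 138.
Total exposure: 1.5 + 4 + 7 + 4 + 6.5 + 5.5 = 28.5 nights.
Conjugate update: add total count to the shape and total exposure to the rate, giving Gamma(151, 83/2).
Posterior mean = α'/β' = 151/(83/2) = 302/83.

302/83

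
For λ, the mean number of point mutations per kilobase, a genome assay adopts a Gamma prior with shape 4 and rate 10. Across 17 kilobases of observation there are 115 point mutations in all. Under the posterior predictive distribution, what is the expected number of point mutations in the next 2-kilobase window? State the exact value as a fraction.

238/27

Total count 115 over total exposure 17 kilobases.
Conjugate update: add total count to the shape and total exposure to the rate, giving Gamma(119, 27).
Predictive mean over a 2-kilobase window = T·E[λ|data] = 2·119/27 = 238/27.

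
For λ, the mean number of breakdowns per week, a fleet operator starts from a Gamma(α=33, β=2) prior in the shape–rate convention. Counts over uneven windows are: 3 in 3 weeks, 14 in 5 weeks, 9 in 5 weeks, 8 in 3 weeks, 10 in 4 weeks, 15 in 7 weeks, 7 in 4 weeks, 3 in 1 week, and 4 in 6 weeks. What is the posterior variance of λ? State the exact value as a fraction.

53/800

Total count: 3 + 14 + 9 + 8 + 10 + 15 + 7 + 3 + 4 = 73.
Total exposure: 3 + 5 + 5 + 3 + 4 + 7 + 4 + 1 + 6 = 38 weeks.
The Gamma prior is conjugate for the Poisson rate, so λ | data ~ Gamma(33+73, 2+38) = Gamma(106, 40).
Posterior variance = α'/β'² = 106/1600 = 53/800.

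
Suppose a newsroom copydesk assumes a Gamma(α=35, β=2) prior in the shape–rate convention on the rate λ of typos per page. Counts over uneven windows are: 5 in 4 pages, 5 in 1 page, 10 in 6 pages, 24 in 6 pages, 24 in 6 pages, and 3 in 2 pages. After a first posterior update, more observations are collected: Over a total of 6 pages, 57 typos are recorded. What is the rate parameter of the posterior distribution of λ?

33

Total count: 5 + 5 + 10 + 24 + 24 + 3 = 71.
Total exposure: 4 + 1 + 6 + 6 + 6 + 2 = 25 pages.
After the first batch: Gamma(35 + 71, 2 + 25) = Gamma(106, 27).
Total count 57 over total exposure 6 pages.
After the second batch: Gamma(106 + 57, 27 + 6) = Gamma(163, 33).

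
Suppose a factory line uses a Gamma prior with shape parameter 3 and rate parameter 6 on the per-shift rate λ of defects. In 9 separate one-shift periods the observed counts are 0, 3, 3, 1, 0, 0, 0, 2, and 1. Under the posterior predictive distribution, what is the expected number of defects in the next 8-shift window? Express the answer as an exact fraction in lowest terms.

104/15

Total count: 0 + 3 + 3 + 1 + 0 + 0 + 0 + 2 + 1 = 10.
Total exposure: 9 shifts.
Posterior: α' = 3 + 10 = 13, β' = 6 + 9 = 15.
Predictive mean over an 8-shift window = T·E[λ|data] = 8·13/15 = 104/15.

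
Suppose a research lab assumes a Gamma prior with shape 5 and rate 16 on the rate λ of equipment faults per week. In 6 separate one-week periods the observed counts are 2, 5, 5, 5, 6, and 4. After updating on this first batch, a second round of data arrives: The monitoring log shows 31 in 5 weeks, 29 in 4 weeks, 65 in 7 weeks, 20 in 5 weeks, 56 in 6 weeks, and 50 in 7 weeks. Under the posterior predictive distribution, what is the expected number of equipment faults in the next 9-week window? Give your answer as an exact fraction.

2547/56

Total count: 2 + 5 + 5 + 5 + 6 + 4 = 27.
Total exposure: 6 weeks.
After the first batch: Gamma(5 + 27, 16 + 6) = Gamma(32, 22).
Total count: 31 + 29 + 65 + 20 + 56 + 50 = 251.
Total exposure: 5 + 4 + 7 + 5 + 6 + 7 = 34 weeks.
After the second batch: Gamma(32 + 251, 22 + 34) = Gamma(283, 56).
Predictive mean over a 9-week window = T·E[λ|data] = 9·283/56 = 2547/56.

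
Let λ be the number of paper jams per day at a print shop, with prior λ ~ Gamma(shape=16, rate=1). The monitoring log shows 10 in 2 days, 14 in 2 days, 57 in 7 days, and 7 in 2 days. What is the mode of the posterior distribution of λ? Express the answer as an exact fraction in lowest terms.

103/14

Total count: 10 + 14 + 57 + 7 = 88.
Total exposure: 2 + 2 + 7 + 2 = 13 days.
Gamma(α, β) with Poisson data over total exposure Σt gives posterior Gamma(α+Σx, β+Σt) = Gamma(104, 14).
Posterior mode = (α'−1)/β' = 103/14.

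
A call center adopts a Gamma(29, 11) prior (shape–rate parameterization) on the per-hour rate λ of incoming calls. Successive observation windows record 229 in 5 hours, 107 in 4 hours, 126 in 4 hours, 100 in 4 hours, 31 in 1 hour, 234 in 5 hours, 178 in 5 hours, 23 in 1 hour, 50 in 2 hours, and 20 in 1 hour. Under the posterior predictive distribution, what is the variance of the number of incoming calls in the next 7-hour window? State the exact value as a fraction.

394450/1849

Total count: 229 + 107 + 126 + 100 + 31 + 234 + 178 + 23 + 50 + 20 = 1098.
Total exposure: 5 + 4 + 4 + 4 + 1 + 5 + 5 + 1 + 2 + 1 = 32 hours.
The Gamma prior is conjugate for the Poisson rate, so λ | data ~ Gamma(29+1098, 11+32) = Gamma(1127, 43).
The posterior predictive for a window of length T is Negative Binomial with variance T·α'·(β'+T)/β'² = 7·1127·50/1849 = 394450/1849.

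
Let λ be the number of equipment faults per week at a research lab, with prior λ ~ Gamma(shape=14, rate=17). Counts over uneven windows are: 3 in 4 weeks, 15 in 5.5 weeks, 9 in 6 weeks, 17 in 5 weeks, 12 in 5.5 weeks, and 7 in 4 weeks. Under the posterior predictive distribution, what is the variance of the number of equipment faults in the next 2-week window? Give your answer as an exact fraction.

7546/2209

Total count: 3 + 15 + 9 + 17 + 12 + 7 = 63.
Total exposure: 4 + 5.5 + 6 + 5 + 5.5 + 4 = 30 weeks.
The Gamma prior is conjugate for the Poisson rate, so λ | data ~ Gamma(14+63, 17+30) = Gamma(77, 47).
The posterior predictive for a window of length T is Negative Binomial with variance T·α'·(β'+T)/β'² = 2·77·49/2209 = 7546/2209.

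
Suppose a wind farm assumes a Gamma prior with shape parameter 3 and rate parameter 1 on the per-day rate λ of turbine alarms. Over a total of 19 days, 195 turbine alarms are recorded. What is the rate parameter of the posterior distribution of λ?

20

Total count 195 over total exposure 19 days.
Posterior: α' = 3 + 195 = 198, β' = 1 + 19 = 20.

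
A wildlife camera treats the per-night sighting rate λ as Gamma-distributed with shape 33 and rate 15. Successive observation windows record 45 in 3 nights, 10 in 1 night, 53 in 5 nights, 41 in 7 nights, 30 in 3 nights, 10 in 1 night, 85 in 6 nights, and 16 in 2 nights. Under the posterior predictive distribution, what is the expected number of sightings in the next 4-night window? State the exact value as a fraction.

1292/43

Total count: 45 + 10 + 53 + 41 + 30 + 10 + 85 + 16 = 290.
Total exposure: 3 + 1 + 5 + 7 + 3 + 1 + 6 + 2 = 28 nights.
Conjugate update: add total count to the shape and total exposure to the rate, giving Gamma(323, 43).
Predictive mean over a 4-night window = T·E[λ|data] = 4·323/43 = 1292/43.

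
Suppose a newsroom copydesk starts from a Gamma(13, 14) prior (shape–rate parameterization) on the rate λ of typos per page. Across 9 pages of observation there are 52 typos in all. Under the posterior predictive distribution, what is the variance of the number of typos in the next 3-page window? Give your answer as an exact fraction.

5070/529

Total count 52 over total exposure 9 pages.
Posterior: α' = 13 + 52 = 65, β' = 14 + 9 = 23.
The posterior predictive for a window of length T is Negative Binomial with variance T·α'·(β'+T)/β'² = 3·65·26/529 = 5070/529.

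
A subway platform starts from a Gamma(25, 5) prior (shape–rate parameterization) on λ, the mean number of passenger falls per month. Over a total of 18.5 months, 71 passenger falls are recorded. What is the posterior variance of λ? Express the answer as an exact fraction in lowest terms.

384/2209

Total count 71 over total exposure 18.5 months.
Posterior: α' = 25 + 71 = 96, β' = 5 + 18.5 = 47/2.
Posterior variance = α'/β'² = 96/(2209/4) = 384/2209.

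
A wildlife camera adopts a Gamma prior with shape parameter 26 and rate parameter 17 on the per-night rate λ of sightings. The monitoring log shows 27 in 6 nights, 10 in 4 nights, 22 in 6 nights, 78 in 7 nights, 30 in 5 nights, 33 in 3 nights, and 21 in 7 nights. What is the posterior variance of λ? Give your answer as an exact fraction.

Total count: 27 + 10 + 22 + 78 + 30 + 33 + 21 = 221.
Total exposure: 6 + 4 + 6 + 7 + 5 + 3 + 7 = 38 nights.
The Gamma prior is conjugate for the Poisson rate, so λ | data ~ Gamma(26+221, 17+38) = Gamma(247, 55).
Posterior variance = α'/β'² = 247/3025.

247/3025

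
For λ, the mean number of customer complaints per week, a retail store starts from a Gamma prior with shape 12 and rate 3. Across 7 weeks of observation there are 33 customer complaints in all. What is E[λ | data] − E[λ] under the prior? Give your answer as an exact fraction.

Total count 33 over total exposure 7 weeks.
By Gamma–Poisson conjugacy, the posterior is Gamma(α + Σx, β + Σt) = Gamma(12 + 33, 3 + 7) = Gamma(45, 10).
Posterior mean = 45/10 = 9/2; prior mean = 12/3 = 4. Difference = 9/2 − 4 = 1/2.

1/2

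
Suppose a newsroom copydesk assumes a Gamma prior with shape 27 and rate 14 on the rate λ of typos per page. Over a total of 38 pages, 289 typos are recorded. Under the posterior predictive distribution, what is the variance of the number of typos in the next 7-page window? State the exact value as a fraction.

32627/676

Total count 289 over total exposure 38 pages.
Gamma(α, β) with Poisson data over total exposure Σt gives posterior Gamma(α+Σx, β+Σt) = Gamma(316, 52).
The posterior predictive for a window of length T is Negative Binomial with variance T·α'·(β'+T)/β'² = 7·316·59/2704 = 32627/676.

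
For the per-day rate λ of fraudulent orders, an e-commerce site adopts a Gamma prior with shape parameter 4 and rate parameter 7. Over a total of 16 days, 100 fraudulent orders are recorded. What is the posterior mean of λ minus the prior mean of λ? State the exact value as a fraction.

Total count 100 over total exposure 16 days.
The Gamma prior is conjugate for the Poisson rate, so λ | data ~ Gamma(4+100, 7+16) = Gamma(104, 23).
Posterior mean = 104/23 = 104/23; prior mean = 4/7 = 4/7. Difference = 104/23 − 4/7 = 636/161.

636/161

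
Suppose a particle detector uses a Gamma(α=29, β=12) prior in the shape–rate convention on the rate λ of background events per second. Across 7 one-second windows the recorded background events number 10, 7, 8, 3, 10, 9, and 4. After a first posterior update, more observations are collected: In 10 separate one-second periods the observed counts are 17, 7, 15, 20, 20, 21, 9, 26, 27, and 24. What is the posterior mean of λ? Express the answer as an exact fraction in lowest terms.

Total count: 10 + 7 + 8 + 3 + 10 + 9 + 4 = 51.
Total exposure: 7 seconds.
After the first batch: Gamma(29 + 51, 12 + 7) = Gamma(80, 19).
Total count: 17 + 7 + 15 + 20 + 20 + 21 + 9 + 26 + 27 + 24 = 186.
Total exposure: 10 seconds.
After the second batch: Gamma(80 + 186, 19 + 10) = Gamma(266, 29).
Posterior mean = α'/β' = 266/29.

266/29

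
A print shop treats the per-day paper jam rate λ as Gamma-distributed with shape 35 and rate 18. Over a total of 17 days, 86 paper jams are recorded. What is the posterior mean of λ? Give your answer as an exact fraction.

121/35

Total count 86 over total exposure 17 days.
Conjugate update: add total count to the shape and total exposure to the rate, giving Gamma(121, 35).
Posterior mean = α'/β' = 121/35.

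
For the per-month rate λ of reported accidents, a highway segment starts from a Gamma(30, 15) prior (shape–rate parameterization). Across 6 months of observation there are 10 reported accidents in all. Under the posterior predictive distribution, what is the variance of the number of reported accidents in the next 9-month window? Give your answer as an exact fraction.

Total count 10 over total exposure 6 months.
Conjugate update: add total count to the shape and total exposure to the rate, giving Gamma(40, 21).
The posterior predictive for a window of length T is Negative Binomial with variance T·α'·(β'+T)/β'² = 9·40·30/441 = 1200/49.

1200/49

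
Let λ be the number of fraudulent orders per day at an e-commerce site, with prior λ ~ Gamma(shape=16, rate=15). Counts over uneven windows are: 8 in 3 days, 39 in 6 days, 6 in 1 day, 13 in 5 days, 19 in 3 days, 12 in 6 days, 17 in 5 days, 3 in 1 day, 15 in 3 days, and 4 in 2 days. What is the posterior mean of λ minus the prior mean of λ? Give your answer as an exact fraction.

148/75

Total count: 8 + 39 + 6 + 13 + 19 + 12 + 17 + 3 + 15 + 4 = 136.
Total exposure: 3 + 6 + 1 + 5 + 3 + 6 + 5 + 1 + 3 + 2 = 35 days.
Posterior: α' = 16 + 136 = 152, β' = 15 + 35 = 50.
Posterior mean = 152/50 = 76/25; prior mean = 16/15 = 16/15. Difference = 76/25 − 16/15 = 148/75.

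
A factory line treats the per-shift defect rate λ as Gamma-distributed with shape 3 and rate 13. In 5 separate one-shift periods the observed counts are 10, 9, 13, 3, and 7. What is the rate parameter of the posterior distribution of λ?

Total count: 10 + 9 + 13 + 3 + 7 = 42.
Total exposure: 5 shifts.
Gamma(α, β) with Poisson data over total exposure Σt gives posterior Gamma(α+Σx, β+Σt) = Gamma(45, 18).

18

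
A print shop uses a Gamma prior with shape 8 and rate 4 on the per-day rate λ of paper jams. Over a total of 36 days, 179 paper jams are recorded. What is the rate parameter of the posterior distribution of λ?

40

Total count 179 over total exposure 36 days.
Posterior: α' = 8 + 179 = 187, β' = 4 + 36 = 40.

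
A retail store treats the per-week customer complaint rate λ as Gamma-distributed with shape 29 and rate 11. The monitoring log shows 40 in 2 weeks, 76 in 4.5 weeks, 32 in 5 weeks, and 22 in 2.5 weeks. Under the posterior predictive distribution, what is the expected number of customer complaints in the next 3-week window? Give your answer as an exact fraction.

597/25

Total count: 40 + 76 + 32 + 22 = 170.
Total exposure: 2 + 4.5 + 5 + 2.5 = 14 weeks.
The Gamma prior is conjugate for the Poisson rate, so λ | data ~ Gamma(29+170, 11+14) = Gamma(199, 25).
Predictive mean over a 3-week window = T·E[λ|data] = 3·199/25 = 597/25.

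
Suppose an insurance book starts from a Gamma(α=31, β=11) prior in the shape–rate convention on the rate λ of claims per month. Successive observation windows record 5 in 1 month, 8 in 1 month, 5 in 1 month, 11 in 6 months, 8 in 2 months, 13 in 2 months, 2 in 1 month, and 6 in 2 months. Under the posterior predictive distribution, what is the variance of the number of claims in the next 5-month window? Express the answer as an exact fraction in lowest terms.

Total count: 5 + 8 + 5 + 11 + 8 + 13 + 2 + 6 = 58.
Total exposure: 1 + 1 + 1 + 6 + 2 + 2 + 1 + 2 = 16 months.
The Gamma prior is conjugate for the Poisson rate, so λ | data ~ Gamma(31+58, 11+16) = Gamma(89, 27).
The posterior predictive for a window of length T is Negative Binomial with variance T·α'·(β'+T)/β'² = 5·89·32/729 = 14240/729.

14240/729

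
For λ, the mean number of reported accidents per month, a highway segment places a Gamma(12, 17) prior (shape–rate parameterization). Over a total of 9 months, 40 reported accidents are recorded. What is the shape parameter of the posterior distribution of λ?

52

Total count 40 over total exposure 9 months.
Posterior: α' = 12 + 40 = 52, β' = 17 + 9 = 26.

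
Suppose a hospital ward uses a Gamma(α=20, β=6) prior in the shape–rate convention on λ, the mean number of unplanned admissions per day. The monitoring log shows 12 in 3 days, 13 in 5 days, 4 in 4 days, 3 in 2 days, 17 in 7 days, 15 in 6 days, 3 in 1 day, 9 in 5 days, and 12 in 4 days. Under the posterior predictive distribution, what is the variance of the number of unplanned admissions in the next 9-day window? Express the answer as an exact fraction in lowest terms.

Total count: 12 + 13 + 4 + 3 + 17 + 15 + 3 + 9 + 12 = 88.
Total exposure: 3 + 5 + 4 + 2 + 7 + 6 + 1 + 5 + 4 = 37 days.
Conjugate update: add total count to the shape and total exposure to the rate, giving Gamma(108, 43).
The posterior predictive for a window of length T is Negative Binomial with variance T·α'·(β'+T)/β'² = 9·108·52/1849 = 50544/1849.

50544/1849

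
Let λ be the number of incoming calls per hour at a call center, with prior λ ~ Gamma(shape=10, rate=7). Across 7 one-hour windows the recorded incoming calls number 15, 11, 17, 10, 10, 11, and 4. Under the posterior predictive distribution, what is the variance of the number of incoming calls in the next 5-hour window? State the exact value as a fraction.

2090/49

Total count: 15 + 11 + 17 + 10 + 10 + 11 + 4 = 78.
Total exposure: 7 hours.
Posterior: α' = 10 + 78 = 88, β' = 7 + 7 = 14.
The posterior predictive for a window of length T is Negative Binomial with variance T·α'·(β'+T)/β'² = 5·88·19/196 = 2090/49.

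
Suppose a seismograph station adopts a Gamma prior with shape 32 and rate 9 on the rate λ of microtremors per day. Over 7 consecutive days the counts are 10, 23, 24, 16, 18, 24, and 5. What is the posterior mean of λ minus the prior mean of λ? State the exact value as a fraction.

Total count: 10 + 23 + 24 + 16 + 18 + 24 + 5 = 120.
Total exposure: 7 days.
Conjugate update: add total count to the shape and total exposure to the rate, giving Gamma(152, 16).
Posterior mean = 152/16 = 19/2; prior mean = 32/9 = 32/9. Difference = 19/2 − 32/9 = 107/18.

107/18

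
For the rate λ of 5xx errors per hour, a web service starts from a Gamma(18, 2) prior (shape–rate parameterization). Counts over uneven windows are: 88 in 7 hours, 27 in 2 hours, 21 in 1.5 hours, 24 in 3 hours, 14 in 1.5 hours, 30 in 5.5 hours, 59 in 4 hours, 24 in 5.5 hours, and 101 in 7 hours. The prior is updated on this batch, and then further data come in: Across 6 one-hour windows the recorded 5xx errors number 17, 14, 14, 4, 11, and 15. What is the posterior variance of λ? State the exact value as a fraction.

481/2025

Total count: 88 + 27 + 21 + 24 + 14 + 30 + 59 + 24 + 101 = 388.
Total exposure: 7 + 2 + 1.5 + 3 + 1.5 + 5.5 + 4 + 5.5 + 7 = 37 hours.
After the first batch: Gamma(18 + 388, 2 + 37) = Gamma(406, 39).
Total count: 17 + 14 + 14 + 4 + 11 + 15 = 75.
Total exposure: 6 hours.
After the second batch: Gamma(406 + 75, 39 + 6) = Gamma(481, 45).
Posterior variance = α'/β'² = 481/2025.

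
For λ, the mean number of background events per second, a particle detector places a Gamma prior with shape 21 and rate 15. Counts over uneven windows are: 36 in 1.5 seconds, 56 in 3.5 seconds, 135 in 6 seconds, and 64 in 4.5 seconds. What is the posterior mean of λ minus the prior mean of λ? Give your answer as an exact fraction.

Total count: 36 + 56 + 135 + 64 = 291.
Total exposure: 1.5 + 3.5 + 6 + 4.5 = 15.5 seconds.
Posterior: α' = 21 + 291 = 312, β' = 15 + 15.5 = 61/2.
Posterior mean = 312/(61/2) = 624/61; prior mean = 21/15 = 7/5. Difference = 624/61 − 7/5 = 2693/305.

2693/305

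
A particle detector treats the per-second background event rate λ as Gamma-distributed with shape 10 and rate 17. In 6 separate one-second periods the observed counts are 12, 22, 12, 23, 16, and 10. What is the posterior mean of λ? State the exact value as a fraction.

105/23

Total count: 12 + 22 + 12 + 23 + 16 + 10 = 95.
Total exposure: 6 seconds.
By Gamma–Poisson conjugacy, the posterior is Gamma(α + Σx, β + Σt) = Gamma(10 + 95, 17 + 6) = Gamma(105, 23).
Posterior mean = α'/β' = 105/23.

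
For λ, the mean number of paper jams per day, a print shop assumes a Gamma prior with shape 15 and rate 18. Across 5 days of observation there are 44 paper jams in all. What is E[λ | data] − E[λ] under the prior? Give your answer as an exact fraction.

239/138

Total count 44 over total exposure 5 days.
By Gamma–Poisson conjugacy, the posterior is Gamma(α + Σx, β + Σt) = Gamma(15 + 44, 18 + 5) = Gamma(59, 23).
Posterior mean = 59/23 = 59/23; prior mean = 15/18 = 5/6. Difference = 59/23 − 5/6 = 239/138.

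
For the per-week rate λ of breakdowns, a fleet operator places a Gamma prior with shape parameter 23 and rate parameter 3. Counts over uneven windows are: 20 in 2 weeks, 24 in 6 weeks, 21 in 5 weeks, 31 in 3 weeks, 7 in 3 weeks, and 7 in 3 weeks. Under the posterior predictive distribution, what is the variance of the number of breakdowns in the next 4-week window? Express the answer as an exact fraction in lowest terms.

15428/625

Total count: 20 + 24 + 21 + 31 + 7 + 7 = 110.
Total exposure: 2 + 6 + 5 + 3 + 3 + 3 = 22 weeks.
Gamma(α, β) with Poisson data over total exposure Σt gives posterior Gamma(α+Σx, β+Σt) = Gamma(133, 25).
The posterior predictive for a window of length T is Negative Binomial with variance T·α'·(β'+T)/β'² = 4·133·29/625 = 15428/625.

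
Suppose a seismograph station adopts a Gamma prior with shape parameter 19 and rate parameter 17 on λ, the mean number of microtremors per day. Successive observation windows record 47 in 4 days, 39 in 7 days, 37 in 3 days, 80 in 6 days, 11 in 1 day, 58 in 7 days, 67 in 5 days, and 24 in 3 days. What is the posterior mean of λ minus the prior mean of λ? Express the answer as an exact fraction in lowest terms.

Total count: 47 + 39 + 37 + 80 + 11 + 58 + 67 + 24 = 363.
Total exposure: 4 + 7 + 3 + 6 + 1 + 7 + 5 + 3 = 36 days.
The Gamma prior is conjugate for the Poisson rate, so λ | data ~ Gamma(19+363, 17+36) = Gamma(382, 53).
Posterior mean = 382/53 = 382/53; prior mean = 19/17 = 19/17. Difference = 382/53 − 19/17 = 5487/901.

5487/901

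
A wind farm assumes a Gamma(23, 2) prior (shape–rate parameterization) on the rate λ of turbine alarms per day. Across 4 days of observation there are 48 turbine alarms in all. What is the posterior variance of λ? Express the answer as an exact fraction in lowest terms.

Total count 48 over total exposure 4 days.
The Gamma prior is conjugate for the Poisson rate, so λ | data ~ Gamma(23+48, 2+4) = Gamma(71, 6).
Posterior variance = α'/β'² = 71/36.

71/36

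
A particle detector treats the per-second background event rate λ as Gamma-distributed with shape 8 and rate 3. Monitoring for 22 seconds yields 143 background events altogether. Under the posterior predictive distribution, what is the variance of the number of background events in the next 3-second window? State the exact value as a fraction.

12684/625

Total count 143 over total exposure 22 seconds.
By Gamma–Poisson conjugacy, the posterior is Gamma(α + Σx, β + Σt) = Gamma(8 + 143, 3 + 22) = Gamma(151, 25).
The posterior predictive for a window of length T is Negative Binomial with variance T·α'·(β'+T)/β'² = 3·151·28/625 = 12684/625.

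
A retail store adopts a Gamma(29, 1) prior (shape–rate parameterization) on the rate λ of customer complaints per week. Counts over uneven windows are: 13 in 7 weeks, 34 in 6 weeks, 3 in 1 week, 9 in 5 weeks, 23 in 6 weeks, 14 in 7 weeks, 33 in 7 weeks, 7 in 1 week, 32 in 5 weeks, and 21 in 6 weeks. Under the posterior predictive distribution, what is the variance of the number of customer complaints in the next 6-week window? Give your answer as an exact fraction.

Total count: 13 + 34 + 3 + 9 + 23 + 14 + 33 + 7 + 32 + 21 = 189.
Total exposure: 7 + 6 + 1 + 5 + 6 + 7 + 7 + 1 + 5 + 6 = 51 weeks.
Gamma(α, β) with Poisson data over total exposure Σt gives posterior Gamma(α+Σx, β+Σt) = Gamma(218, 52).
The posterior predictive for a window of length T is Negative Binomial with variance T·α'·(β'+T)/β'² = 6·218·58/2704 = 9483/338.

9483/338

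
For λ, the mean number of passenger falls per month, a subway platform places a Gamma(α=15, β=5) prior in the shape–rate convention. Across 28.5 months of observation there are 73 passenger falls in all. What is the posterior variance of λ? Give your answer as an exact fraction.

352/4489

Total count 73 over total exposure 28.5 months.
By Gamma–Poisson conjugacy, the posterior is Gamma(α + Σx, β + Σt) = Gamma(15 + 73, 5 + 28.5) = Gamma(88, 67/2).
Posterior variance = α'/β'² = 88/(4489/4) = 352/4489.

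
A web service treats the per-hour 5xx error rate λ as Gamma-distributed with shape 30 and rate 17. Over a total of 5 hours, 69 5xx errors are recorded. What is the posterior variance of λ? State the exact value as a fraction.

Total count 69 over total exposure 5 hours.
Posterior: α' = 30 + 69 = 99, β' = 17 + 5 = 22.
Posterior variance = α'/β'² = 99/484 = 9/44.

9/44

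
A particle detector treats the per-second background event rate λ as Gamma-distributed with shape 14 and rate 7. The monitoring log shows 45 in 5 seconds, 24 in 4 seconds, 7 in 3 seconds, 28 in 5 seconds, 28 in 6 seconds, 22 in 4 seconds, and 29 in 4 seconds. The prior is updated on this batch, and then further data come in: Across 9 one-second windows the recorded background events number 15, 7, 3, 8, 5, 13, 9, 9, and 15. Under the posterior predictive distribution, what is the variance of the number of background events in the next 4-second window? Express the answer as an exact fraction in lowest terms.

Total count: 45 + 24 + 7 + 28 + 28 + 22 + 29 = 183.
Total exposure: 5 + 4 + 3 + 5 + 6 + 4 + 4 = 31 seconds.
After the first batch: Gamma(14 + 183, 7 + 31) = Gamma(197, 38).
Total count: 15 + 7 + 3 + 8 + 5 + 13 + 9 + 9 + 15 = 84.
Total exposure: 9 seconds.
After the second batch: Gamma(197 + 84, 38 + 9) = Gamma(281, 47).
The posterior predictive for a window of length T is Negative Binomial with variance T·α'·(β'+T)/β'² = 4·281·51/2209 = 57324/2209.

57324/2209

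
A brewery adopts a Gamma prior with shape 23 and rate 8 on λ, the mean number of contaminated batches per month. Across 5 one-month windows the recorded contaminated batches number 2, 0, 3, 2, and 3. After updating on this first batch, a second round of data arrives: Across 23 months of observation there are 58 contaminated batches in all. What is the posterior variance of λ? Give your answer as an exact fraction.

91/1296

Total count: 2 + 0 + 3 + 2 + 3 = 10.
Total exposure: 5 months.
After the first batch: Gamma(23 + 10, 8 + 5) = Gamma(33, 13).
Total count 58 over total exposure 23 months.
After the second batch: Gamma(33 + 58, 13 + 23) = Gamma(91, 36).
Posterior variance = α'/β'² = 91/1296.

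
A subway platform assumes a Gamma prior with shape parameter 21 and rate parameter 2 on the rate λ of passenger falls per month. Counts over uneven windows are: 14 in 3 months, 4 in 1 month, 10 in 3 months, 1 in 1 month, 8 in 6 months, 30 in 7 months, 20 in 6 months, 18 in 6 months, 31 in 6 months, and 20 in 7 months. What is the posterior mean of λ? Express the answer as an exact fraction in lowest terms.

Total count: 14 + 4 + 10 + 1 + 8 + 30 + 20 + 18 + 31 + 20 = 156.
Total exposure: 3 + 1 + 3 + 1 + 6 + 7 + 6 + 6 + 6 + 7 = 46 months.
By Gamma–Poisson conjugacy, the posterior is Gamma(α + Σx, β + Σt) = Gamma(21 + 156, 2 + 46) = Gamma(177, 48).
Posterior mean = α'/β' = 177/48 = 59/16.

59/16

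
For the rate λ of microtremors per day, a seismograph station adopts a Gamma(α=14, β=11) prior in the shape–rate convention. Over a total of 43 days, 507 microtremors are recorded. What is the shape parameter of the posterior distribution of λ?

Total count 507 over total exposure 43 days.
Posterior: α' = 14 + 507 = 521, β' = 11 + 43 = 54.

521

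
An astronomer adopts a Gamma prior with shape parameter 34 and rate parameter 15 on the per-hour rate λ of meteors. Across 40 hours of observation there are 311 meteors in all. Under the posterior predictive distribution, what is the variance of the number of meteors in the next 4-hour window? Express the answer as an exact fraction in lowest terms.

16284/605

Total count 311 over total exposure 40 hours.
The Gamma prior is conjugate for the Poisson rate, so λ | data ~ Gamma(34+311, 15+40) = Gamma(345, 55).
The posterior predictive for a window of length T is Negative Binomial with variance T·α'·(β'+T)/β'² = 4·345·59/3025 = 16284/605.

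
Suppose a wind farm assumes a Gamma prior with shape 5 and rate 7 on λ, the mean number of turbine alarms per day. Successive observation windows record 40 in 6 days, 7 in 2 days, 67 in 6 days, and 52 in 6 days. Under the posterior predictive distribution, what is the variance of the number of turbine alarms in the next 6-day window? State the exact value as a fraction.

418/9

Total count: 40 + 7 + 67 + 52 = 166.
Total exposure: 6 + 2 + 6 + 6 = 20 days.
Gamma(α, β) with Poisson data over total exposure Σt gives posterior Gamma(α+Σx, β+Σt) = Gamma(171, 27).
The posterior predictive for a window of length T is Negative Binomial with variance T·α'·(β'+T)/β'² = 6·171·33/729 = 418/9.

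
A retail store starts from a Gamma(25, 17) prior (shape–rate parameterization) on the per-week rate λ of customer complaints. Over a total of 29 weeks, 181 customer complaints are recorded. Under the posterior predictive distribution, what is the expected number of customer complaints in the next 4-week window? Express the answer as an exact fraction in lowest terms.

412/23

Total count 181 over total exposure 29 weeks.
Posterior: α' = 25 + 181 = 206, β' = 17 + 29 = 46.
Predictive mean over a 4-week window = T·E[λ|data] = 4·206/46 = 412/23.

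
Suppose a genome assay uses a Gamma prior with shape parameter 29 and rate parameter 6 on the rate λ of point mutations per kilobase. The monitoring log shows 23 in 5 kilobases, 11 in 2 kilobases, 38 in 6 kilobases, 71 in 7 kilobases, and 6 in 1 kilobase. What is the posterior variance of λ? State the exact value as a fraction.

Total count: 23 + 11 + 38 + 71 + 6 = 149.
Total exposure: 5 + 2 + 6 + 7 + 1 = 21 kilobases.
Conjugate update: add total count to the shape and total exposure to the rate, giving Gamma(178, 27).
Posterior variance = α'/β'² = 178/729.

178/729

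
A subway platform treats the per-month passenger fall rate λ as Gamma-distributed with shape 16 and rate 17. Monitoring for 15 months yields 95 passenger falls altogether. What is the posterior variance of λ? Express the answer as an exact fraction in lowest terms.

111/1024

Total count 95 over total exposure 15 months.
The Gamma prior is conjugate for the Poisson rate, so λ | data ~ Gamma(16+95, 17+15) = Gamma(111, 32).
Posterior variance = α'/β'² = 111/1024.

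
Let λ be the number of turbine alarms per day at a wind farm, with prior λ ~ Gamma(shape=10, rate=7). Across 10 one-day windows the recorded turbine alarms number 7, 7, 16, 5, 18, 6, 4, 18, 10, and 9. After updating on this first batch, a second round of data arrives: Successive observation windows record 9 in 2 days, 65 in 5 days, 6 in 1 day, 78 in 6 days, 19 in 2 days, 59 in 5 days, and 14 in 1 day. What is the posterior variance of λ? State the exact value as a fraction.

40/169

Total count: 7 + 7 + 16 + 5 + 18 + 6 + 4 + 18 + 10 + 9 = 100.
Total exposure: 10 days.
After the first batch: Gamma(10 + 100, 7 + 10) = Gamma(110, 17).
Total count: 9 + 65 + 6 + 78 + 19 + 59 + 14 = 250.
Total exposure: 2 + 5 + 1 + 6 + 2 + 5 + 1 = 22 days.
After the second batch: Gamma(110 + 250, 17 + 22) = Gamma(360, 39).
Posterior variance = α'/β'² = 360/1521 = 40/169.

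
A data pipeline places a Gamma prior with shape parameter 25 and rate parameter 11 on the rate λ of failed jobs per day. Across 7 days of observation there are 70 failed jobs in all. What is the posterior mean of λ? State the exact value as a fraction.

Total count 70 over total exposure 7 days.
Gamma(α, β) with Poisson data over total exposure Σt gives posterior Gamma(α+Σx, β+Σt) = Gamma(95, 18).
Posterior mean = α'/β' = 95/18.

95/18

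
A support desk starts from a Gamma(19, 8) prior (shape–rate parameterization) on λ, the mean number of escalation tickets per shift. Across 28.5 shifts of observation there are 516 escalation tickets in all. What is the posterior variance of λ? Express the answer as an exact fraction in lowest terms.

Total count 516 over total exposure 28.5 shifts.
Conjugate update: add total count to the shape and total exposure to the rate, giving Gamma(535, 73/2).
Posterior variance = α'/β'² = 535/(5329/4) = 2140/5329.

2140/5329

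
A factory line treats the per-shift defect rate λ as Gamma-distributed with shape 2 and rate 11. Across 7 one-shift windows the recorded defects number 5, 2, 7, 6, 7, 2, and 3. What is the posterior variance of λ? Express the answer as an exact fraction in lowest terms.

Total count: 5 + 2 + 7 + 6 + 7 + 2 + 3 = 32.
Total exposure: 7 shifts.
Conjugate update: add total count to the shape and total exposure to the rate, giving Gamma(34, 18).
Posterior variance = α'/β'² = 34/324 = 17/162.

17/162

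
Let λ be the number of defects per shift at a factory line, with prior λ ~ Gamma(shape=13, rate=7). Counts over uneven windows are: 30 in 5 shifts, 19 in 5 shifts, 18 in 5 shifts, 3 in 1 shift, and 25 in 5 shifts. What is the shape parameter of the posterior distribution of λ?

Total count: 30 + 19 + 18 + 3 + 25 = 95.
Total exposure: 5 + 5 + 5 + 1 + 5 = 21 shifts.
By Gamma–Poisson conjugacy, the posterior is Gamma(α + Σx, β + Σt) = Gamma(13 + 95, 7 + 21) = Gamma(108, 28).

108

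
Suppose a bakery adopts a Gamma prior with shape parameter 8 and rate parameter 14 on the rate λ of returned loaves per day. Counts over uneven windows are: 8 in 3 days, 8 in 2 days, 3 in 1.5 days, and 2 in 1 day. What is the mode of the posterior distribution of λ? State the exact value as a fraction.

Total count: 8 + 8 + 3 + 2 = 21.
Total exposure: 3 + 2 + 1.5 + 1 = 7.5 days.
Gamma(α, β) with Poisson data over total exposure Σt gives posterior Gamma(α+Σx, β+Σt) = Gamma(29, 43/2).
Posterior mode = (α'−1)/β' = 28/(43/2) = 56/43.

56/43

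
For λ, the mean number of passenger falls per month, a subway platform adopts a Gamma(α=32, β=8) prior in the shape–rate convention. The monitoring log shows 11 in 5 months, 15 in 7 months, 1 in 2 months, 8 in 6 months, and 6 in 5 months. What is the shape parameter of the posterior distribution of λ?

Total count: 11 + 15 + 1 + 8 + 6 = 41.
Total exposure: 5 + 7 + 2 + 6 + 5 = 25 months.
Gamma(α, β) with Poisson data over total exposure Σt gives posterior Gamma(α+Σx, β+Σt) = Gamma(73, 33).

73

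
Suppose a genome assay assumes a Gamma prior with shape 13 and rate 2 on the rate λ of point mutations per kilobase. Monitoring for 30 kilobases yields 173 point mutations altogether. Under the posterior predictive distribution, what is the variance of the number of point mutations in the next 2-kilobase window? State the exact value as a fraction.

Total count 173 over total exposure 30 kilobases.
Posterior: α' = 13 + 173 = 186, β' = 2 + 30 = 32.
The posterior predictive for a window of length T is Negative Binomial with variance T·α'·(β'+T)/β'² = 2·186·34/1024 = 1581/128.

1581/128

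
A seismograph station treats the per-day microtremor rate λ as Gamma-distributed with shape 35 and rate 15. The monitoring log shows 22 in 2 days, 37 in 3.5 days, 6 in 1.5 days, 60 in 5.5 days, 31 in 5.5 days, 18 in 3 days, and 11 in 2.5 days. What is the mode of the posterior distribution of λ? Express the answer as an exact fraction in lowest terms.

438/77

Total count: 22 + 37 + 6 + 60 + 31 + 18 + 11 = 185.
Total exposure: 2 + 3.5 + 1.5 + 5.5 + 5.5 + 3 + 2.5 = 23.5 days.
Posterior: α' = 35 + 185 = 220, β' = 15 + 23.5 = 77/2.
Posterior mode = (α'−1)/β' = 219/(77/2) = 438/77.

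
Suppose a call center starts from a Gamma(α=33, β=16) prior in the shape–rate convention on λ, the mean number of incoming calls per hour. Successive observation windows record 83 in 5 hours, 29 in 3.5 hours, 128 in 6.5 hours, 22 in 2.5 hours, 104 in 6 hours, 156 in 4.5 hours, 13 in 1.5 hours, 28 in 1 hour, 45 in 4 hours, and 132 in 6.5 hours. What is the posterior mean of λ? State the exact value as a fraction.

773/57

Total count: 83 + 29 + 128 + 22 + 104 + 156 + 13 + 28 + 45 + 132 = 740.
Total exposure: 5 + 3.5 + 6.5 + 2.5 + 6 + 4.5 + 1.5 + 1 + 4 + 6.5 = 41 hours.
Conjugate update: add total count to the shape and total exposure to the rate, giving Gamma(773, 57).
Posterior mean = α'/β' = 773/57.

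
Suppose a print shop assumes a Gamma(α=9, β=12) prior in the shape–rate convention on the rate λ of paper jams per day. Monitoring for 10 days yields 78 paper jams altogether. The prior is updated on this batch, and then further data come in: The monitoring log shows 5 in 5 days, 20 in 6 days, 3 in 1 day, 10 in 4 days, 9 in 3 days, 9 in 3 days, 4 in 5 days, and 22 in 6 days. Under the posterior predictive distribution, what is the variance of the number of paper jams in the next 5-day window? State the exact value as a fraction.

Total count 78 over total exposure 10 days.
After the first batch: Gamma(9 + 78, 12 + 10) = Gamma(87, 22).
Total count: 5 + 20 + 3 + 10 + 9 + 9 + 4 + 22 = 82.
Total exposure: 5 + 6 + 1 + 4 + 3 + 3 + 5 + 6 = 33 days.
After the second batch: Gamma(87 + 82, 22 + 33) = Gamma(169, 55).
The posterior predictive for a window of length T is Negative Binomial with variance T·α'·(β'+T)/β'² = 5·169·60/3025 = 2028/121.

2028/121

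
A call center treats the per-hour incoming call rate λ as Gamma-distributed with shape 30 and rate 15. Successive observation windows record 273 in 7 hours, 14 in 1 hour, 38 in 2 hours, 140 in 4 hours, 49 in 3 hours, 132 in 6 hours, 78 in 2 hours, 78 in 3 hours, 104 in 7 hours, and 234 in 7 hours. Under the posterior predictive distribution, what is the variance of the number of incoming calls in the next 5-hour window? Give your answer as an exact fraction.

40300/361

Total count: 273 + 14 + 38 + 140 + 49 + 132 + 78 + 78 + 104 + 234 = 1140.
Total exposure: 7 + 1 + 2 + 4 + 3 + 6 + 2 + 3 + 7 + 7 = 42 hours.
Gamma(α, β) with Poisson data over total exposure Σt gives posterior Gamma(α+Σx, β+Σt) = Gamma(1170, 57).
The posterior predictive for a window of length T is Negative Binomial with variance T·α'·(β'+T)/β'² = 5·1170·62/3249 = 40300/361.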